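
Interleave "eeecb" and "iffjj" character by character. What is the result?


Interleaving "eeecb" and "iffjj":
  Position 0: 'e' from first, 'i' from second => "ei"
  Position 1: 'e' from first, 'f' from second => "ef"
  Position 2: 'e' from first, 'f' from second => "ef"
  Position 3: 'c' from first, 'j' from second => "cj"
  Position 4: 'b' from first, 'j' from second => "bj"
Result: eiefefcjbj

eiefefcjbj


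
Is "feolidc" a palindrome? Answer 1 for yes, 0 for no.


Input: feolidc
Reversed: cdiloef
  Compare pos 0 ('f') with pos 6 ('c'): MISMATCH
  Compare pos 1 ('e') with pos 5 ('d'): MISMATCH
  Compare pos 2 ('o') with pos 4 ('i'): MISMATCH
Result: not a palindrome

0


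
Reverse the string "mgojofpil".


Input: mgojofpil
Reading characters right to left:
  Position 8: 'l'
  Position 7: 'i'
  Position 6: 'p'
  Position 5: 'f'
  Position 4: 'o'
  Position 3: 'j'
  Position 2: 'o'
  Position 1: 'g'
  Position 0: 'm'
Reversed: lipfojogm

lipfojogm


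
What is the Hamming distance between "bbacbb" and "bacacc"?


Comparing "bbacbb" and "bacacc" position by position:
  Position 0: 'b' vs 'b' => same
  Position 1: 'b' vs 'a' => differ
  Position 2: 'a' vs 'c' => differ
  Position 3: 'c' vs 'a' => differ
  Position 4: 'b' vs 'c' => differ
  Position 5: 'b' vs 'c' => differ
Total differences (Hamming distance): 5

5


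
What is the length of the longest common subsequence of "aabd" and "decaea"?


LCS of "aabd" and "decaea"
DP table:
           d    e    c    a    e    a
      0    0    0    0    0    0    0
  a   0    0    0    0    1    1    1
  a   0    0    0    0    1    1    2
  b   0    0    0    0    1    1    2
  d   0    1    1    1    1    1    2
LCS length = dp[4][6] = 2

2


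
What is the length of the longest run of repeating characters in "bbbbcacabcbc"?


Input: "bbbbcacabcbc"
Scanning for longest run:
  Position 1 ('b'): continues run of 'b', length=2
  Position 2 ('b'): continues run of 'b', length=3
  Position 3 ('b'): continues run of 'b', length=4
  Position 4 ('c'): new char, reset run to 1
  Position 5 ('a'): new char, reset run to 1
  Position 6 ('c'): new char, reset run to 1
  Position 7 ('a'): new char, reset run to 1
  Position 8 ('b'): new char, reset run to 1
  Position 9 ('c'): new char, reset run to 1
  Position 10 ('b'): new char, reset run to 1
  Position 11 ('c'): new char, reset run to 1
Longest run: 'b' with length 4

4


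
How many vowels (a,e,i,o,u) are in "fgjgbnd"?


Input: fgjgbnd
Checking each character:
  'f' at position 0: consonant
  'g' at position 1: consonant
  'j' at position 2: consonant
  'g' at position 3: consonant
  'b' at position 4: consonant
  'n' at position 5: consonant
  'd' at position 6: consonant
Total vowels: 0

0


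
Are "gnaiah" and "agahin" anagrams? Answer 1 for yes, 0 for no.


Strings: "gnaiah", "agahin"
Sorted first:  aaghin
Sorted second: aaghin
Sorted forms match => anagrams

1


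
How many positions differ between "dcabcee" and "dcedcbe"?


Comparing "dcabcee" and "dcedcbe" position by position:
  Position 0: 'd' vs 'd' => same
  Position 1: 'c' vs 'c' => same
  Position 2: 'a' vs 'e' => DIFFER
  Position 3: 'b' vs 'd' => DIFFER
  Position 4: 'c' vs 'c' => same
  Position 5: 'e' vs 'b' => DIFFER
  Position 6: 'e' vs 'e' => same
Positions that differ: 3

3


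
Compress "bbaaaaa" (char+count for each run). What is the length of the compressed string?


Input: bbaaaaa
Runs:
  'b' x 2 => "b2"
  'a' x 5 => "a5"
Compressed: "b2a5"
Compressed length: 4

4


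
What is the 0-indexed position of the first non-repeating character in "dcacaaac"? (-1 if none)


Input: dcacaaac
Character frequencies:
  'a': 4
  'c': 3
  'd': 1
Scanning left to right for freq == 1:
  Position 0 ('d'): unique! => answer = 0

0


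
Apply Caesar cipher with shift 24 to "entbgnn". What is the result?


Caesar cipher: shift "entbgnn" by 24
  'e' (pos 4) + 24 = pos 2 = 'c'
  'n' (pos 13) + 24 = pos 11 = 'l'
  't' (pos 19) + 24 = pos 17 = 'r'
  'b' (pos 1) + 24 = pos 25 = 'z'
  'g' (pos 6) + 24 = pos 4 = 'e'
  'n' (pos 13) + 24 = pos 11 = 'l'
  'n' (pos 13) + 24 = pos 11 = 'l'
Result: clrzell

clrzell


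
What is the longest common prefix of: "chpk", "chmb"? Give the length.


Words: chpk, chmb
  Position 0: all 'c' => match
  Position 1: all 'h' => match
  Position 2: ('p', 'm') => mismatch, stop
LCP = "ch" (length 2)

2


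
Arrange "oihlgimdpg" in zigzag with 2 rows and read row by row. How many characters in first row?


Zigzag "oihlgimdpg" into 2 rows:
Placing characters:
  'o' => row 0
  'i' => row 1
  'h' => row 0
  'l' => row 1
  'g' => row 0
  'i' => row 1
  'm' => row 0
  'd' => row 1
  'p' => row 0
  'g' => row 1
Rows:
  Row 0: "ohgmp"
  Row 1: "ilidg"
First row length: 5

5


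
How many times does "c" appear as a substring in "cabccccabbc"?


Searching for "c" in "cabccccabbc"
Scanning each position:
  Position 0: "c" => MATCH
  Position 1: "a" => no
  Position 2: "b" => no
  Position 3: "c" => MATCH
  Position 4: "c" => MATCH
  Position 5: "c" => MATCH
  Position 6: "c" => MATCH
  Position 7: "a" => no
  Position 8: "b" => no
  Position 9: "b" => no
  Position 10: "c" => MATCH
Total occurrences: 6

6


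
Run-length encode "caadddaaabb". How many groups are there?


Input: caadddaaabb
Scanning for consecutive runs:
  Group 1: 'c' x 1 (positions 0-0)
  Group 2: 'a' x 2 (positions 1-2)
  Group 3: 'd' x 3 (positions 3-5)
  Group 4: 'a' x 3 (positions 6-8)
  Group 5: 'b' x 2 (positions 9-10)
Total groups: 5

5


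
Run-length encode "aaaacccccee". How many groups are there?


Input: aaaacccccee
Scanning for consecutive runs:
  Group 1: 'a' x 4 (positions 0-3)
  Group 2: 'c' x 5 (positions 4-8)
  Group 3: 'e' x 2 (positions 9-10)
Total groups: 3

3


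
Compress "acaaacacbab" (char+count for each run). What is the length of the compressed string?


Input: acaaacacbab
Runs:
  'a' x 1 => "a1"
  'c' x 1 => "c1"
  'a' x 3 => "a3"
  'c' x 1 => "c1"
  'a' x 1 => "a1"
  'c' x 1 => "c1"
  'b' x 1 => "b1"
  'a' x 1 => "a1"
  'b' x 1 => "b1"
Compressed: "a1c1a3c1a1c1b1a1b1"
Compressed length: 18

18


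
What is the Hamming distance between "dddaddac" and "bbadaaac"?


Comparing "dddaddac" and "bbadaaac" position by position:
  Position 0: 'd' vs 'b' => differ
  Position 1: 'd' vs 'b' => differ
  Position 2: 'd' vs 'a' => differ
  Position 3: 'a' vs 'd' => differ
  Position 4: 'd' vs 'a' => differ
  Position 5: 'd' vs 'a' => differ
  Position 6: 'a' vs 'a' => same
  Position 7: 'c' vs 'c' => same
Total differences (Hamming distance): 6

6


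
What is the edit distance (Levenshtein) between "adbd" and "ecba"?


Computing edit distance: "adbd" -> "ecba"
DP table:
           e    c    b    a
      0    1    2    3    4
  a   1    1    2    3    3
  d   2    2    2    3    4
  b   3    3    3    2    3
  d   4    4    4    3    3
Edit distance = dp[4][4] = 3

3


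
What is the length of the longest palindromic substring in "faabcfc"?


Input: "faabcfc"
Checking substrings for palindromes:
  [4:7] "cfc" (len 3) => palindrome
  [1:3] "aa" (len 2) => palindrome
Longest palindromic substring: "cfc" with length 3

3


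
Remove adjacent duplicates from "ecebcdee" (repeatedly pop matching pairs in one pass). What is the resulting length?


Input: ecebcdee
Stack-based adjacent duplicate removal:
  Read 'e': push. Stack: e
  Read 'c': push. Stack: ec
  Read 'e': push. Stack: ece
  Read 'b': push. Stack: eceb
  Read 'c': push. Stack: ecebc
  Read 'd': push. Stack: ecebcd
  Read 'e': push. Stack: ecebcde
  Read 'e': matches stack top 'e' => pop. Stack: ecebcd
Final stack: "ecebcd" (length 6)

6


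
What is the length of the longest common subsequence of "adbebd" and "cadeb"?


LCS of "adbebd" and "cadeb"
DP table:
           c    a    d    e    b
      0    0    0    0    0    0
  a   0    0    1    1    1    1
  d   0    0    1    2    2    2
  b   0    0    1    2    2    3
  e   0    0    1    2    3    3
  b   0    0    1    2    3    4
  d   0    0    1    2    3    4
LCS length = dp[6][5] = 4

4


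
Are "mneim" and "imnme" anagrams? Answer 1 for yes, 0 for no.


Strings: "mneim", "imnme"
Sorted first:  eimmn
Sorted second: eimmn
Sorted forms match => anagrams

1


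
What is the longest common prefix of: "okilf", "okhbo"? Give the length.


Words: okilf, okhbo
  Position 0: all 'o' => match
  Position 1: all 'k' => match
  Position 2: ('i', 'h') => mismatch, stop
LCP = "ok" (length 2)

2


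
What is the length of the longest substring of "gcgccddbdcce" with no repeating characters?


Input: "gcgccddbdcce"
Sliding window (track last position of each char):
  Position 0 ('g'): window [0,0] length 1 -- new best
  Position 1 ('c'): window [0,1] length 2 -- new best
  Position 2 ('g'): repeat (last at 0), move window start to 1
  Position 2 ('g'): window [1,2] length 2
  Position 3 ('c'): repeat (last at 1), move window start to 2
  Position 3 ('c'): window [2,3] length 2
  Position 4 ('c'): repeat (last at 3), move window start to 4
  Position 4 ('c'): window [4,4] length 1
  Position 5 ('d'): window [4,5] length 2
  Position 6 ('d'): repeat (last at 5), move window start to 6
  Position 6 ('d'): window [6,6] length 1
  Position 7 ('b'): window [6,7] length 2
  Position 8 ('d'): repeat (last at 6), move window start to 7
  Position 8 ('d'): window [7,8] length 2
  Position 9 ('c'): window [7,9] length 3 -- new best
  Position 10 ('c'): repeat (last at 9), move window start to 10
  Position 10 ('c'): window [10,10] length 1
  Position 11 ('e'): window [10,11] length 2
Longest substring with no repeats: "bdc" with length 3

3


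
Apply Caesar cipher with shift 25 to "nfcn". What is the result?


Caesar cipher: shift "nfcn" by 25
  'n' (pos 13) + 25 = pos 12 = 'm'
  'f' (pos 5) + 25 = pos 4 = 'e'
  'c' (pos 2) + 25 = pos 1 = 'b'
  'n' (pos 13) + 25 = pos 12 = 'm'
Result: mebm

mebm


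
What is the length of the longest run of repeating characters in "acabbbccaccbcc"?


Input: "acabbbccaccbcc"
Scanning for longest run:
  Position 1 ('c'): new char, reset run to 1
  Position 2 ('a'): new char, reset run to 1
  Position 3 ('b'): new char, reset run to 1
  Position 4 ('b'): continues run of 'b', length=2
  Position 5 ('b'): continues run of 'b', length=3
  Position 6 ('c'): new char, reset run to 1
  Position 7 ('c'): continues run of 'c', length=2
  Position 8 ('a'): new char, reset run to 1
  Position 9 ('c'): new char, reset run to 1
  Position 10 ('c'): continues run of 'c', length=2
  Position 11 ('b'): new char, reset run to 1
  Position 12 ('c'): new char, reset run to 1
  Position 13 ('c'): continues run of 'c', length=2
Longest run: 'b' with length 3

3


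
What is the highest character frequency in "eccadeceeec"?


Input: eccadeceeec
Character counts:
  'a': 1
  'c': 4
  'd': 1
  'e': 5
Maximum frequency: 5

5


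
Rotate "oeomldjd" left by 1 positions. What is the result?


Input: "oeomldjd", rotate left by 1
First 1 characters: "o"
Remaining characters: "eomldjd"
Concatenate remaining + first: "eomldjd" + "o" = "eomldjdo"

eomldjdo


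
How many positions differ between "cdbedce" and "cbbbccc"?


Comparing "cdbedce" and "cbbbccc" position by position:
  Position 0: 'c' vs 'c' => same
  Position 1: 'd' vs 'b' => DIFFER
  Position 2: 'b' vs 'b' => same
  Position 3: 'e' vs 'b' => DIFFER
  Position 4: 'd' vs 'c' => DIFFER
  Position 5: 'c' vs 'c' => same
  Position 6: 'e' vs 'c' => DIFFER
Positions that differ: 4

4


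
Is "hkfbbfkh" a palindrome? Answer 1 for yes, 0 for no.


Input: hkfbbfkh
Reversed: hkfbbfkh
  Compare pos 0 ('h') with pos 7 ('h'): match
  Compare pos 1 ('k') with pos 6 ('k'): match
  Compare pos 2 ('f') with pos 5 ('f'): match
  Compare pos 3 ('b') with pos 4 ('b'): match
Result: palindrome

1


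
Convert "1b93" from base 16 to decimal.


Input: "1b93" in base 16
Positional expansion:
  Digit '1' (value 1) x 16^3 = 4096
  Digit 'b' (value 11) x 16^2 = 2816
  Digit '9' (value 9) x 16^1 = 144
  Digit '3' (value 3) x 16^0 = 3
Sum = 7059

7059


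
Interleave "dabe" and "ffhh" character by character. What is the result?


Interleaving "dabe" and "ffhh":
  Position 0: 'd' from first, 'f' from second => "df"
  Position 1: 'a' from first, 'f' from second => "af"
  Position 2: 'b' from first, 'h' from second => "bh"
  Position 3: 'e' from first, 'h' from second => "eh"
Result: dfafbheh

dfafbheh


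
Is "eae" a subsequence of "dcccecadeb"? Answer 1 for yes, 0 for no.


Check if "eae" is a subsequence of "dcccecadeb"
Greedy scan:
  Position 0 ('d'): no match needed
  Position 1 ('c'): no match needed
  Position 2 ('c'): no match needed
  Position 3 ('c'): no match needed
  Position 4 ('e'): matches sub[0] = 'e'
  Position 5 ('c'): no match needed
  Position 6 ('a'): matches sub[1] = 'a'
  Position 7 ('d'): no match needed
  Position 8 ('e'): matches sub[2] = 'e'
  Position 9 ('b'): no match needed
All 3 characters matched => is a subsequence

1


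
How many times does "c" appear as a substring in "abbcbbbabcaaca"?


Searching for "c" in "abbcbbbabcaaca"
Scanning each position:
  Position 0: "a" => no
  Position 1: "b" => no
  Position 2: "b" => no
  Position 3: "c" => MATCH
  Position 4: "b" => no
  Position 5: "b" => no
  Position 6: "b" => no
  Position 7: "a" => no
  Position 8: "b" => no
  Position 9: "c" => MATCH
  Position 10: "a" => no
  Position 11: "a" => no
  Position 12: "c" => MATCH
  Position 13: "a" => no
Total occurrences: 3

3


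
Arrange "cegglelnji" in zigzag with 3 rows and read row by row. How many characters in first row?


Zigzag "cegglelnji" into 3 rows:
Placing characters:
  'c' => row 0
  'e' => row 1
  'g' => row 2
  'g' => row 1
  'l' => row 0
  'e' => row 1
  'l' => row 2
  'n' => row 1
  'j' => row 0
  'i' => row 1
Rows:
  Row 0: "clj"
  Row 1: "egeni"
  Row 2: "gl"
First row length: 3

3


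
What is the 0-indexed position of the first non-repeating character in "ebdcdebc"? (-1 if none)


Input: ebdcdebc
Character frequencies:
  'b': 2
  'c': 2
  'd': 2
  'e': 2
Scanning left to right for freq == 1:
  Position 0 ('e'): freq=2, skip
  Position 1 ('b'): freq=2, skip
  Position 2 ('d'): freq=2, skip
  Position 3 ('c'): freq=2, skip
  Position 4 ('d'): freq=2, skip
  Position 5 ('e'): freq=2, skip
  Position 6 ('b'): freq=2, skip
  Position 7 ('c'): freq=2, skip
  No unique character found => answer = -1

-1


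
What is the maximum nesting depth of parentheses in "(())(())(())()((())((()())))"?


Input: "(())(())(())()((())((()())))"
Tracking depth:
  Position 0 '(': depth becomes 1
  Position 1 '(': depth becomes 2
  Position 2 ')': depth becomes 1
  Position 3 ')': depth becomes 0
  Position 4 '(': depth becomes 1
  Position 5 '(': depth becomes 2
  Position 6 ')': depth becomes 1
  Position 7 ')': depth becomes 0
  Position 8 '(': depth becomes 1
  Position 9 '(': depth becomes 2
  Position 10 ')': depth becomes 1
  Position 11 ')': depth becomes 0
  Position 12 '(': depth becomes 1
  Position 13 ')': depth becomes 0
  Position 14 '(': depth becomes 1
  Position 15 '(': depth becomes 2
  Position 16 '(': depth becomes 3
  Position 17 ')': depth becomes 2
  Position 18 ')': depth becomes 1
  Position 19 '(': depth becomes 2
  Position 20 '(': depth becomes 3
  Position 21 '(': depth becomes 4
  Position 22 ')': depth becomes 3
  Position 23 '(': depth becomes 4
  Position 24 ')': depth becomes 3
  Position 25 ')': depth becomes 2
  Position 26 ')': depth becomes 1
  Position 27 ')': depth becomes 0
Maximum depth reached: 4

4


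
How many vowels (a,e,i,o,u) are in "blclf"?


Input: blclf
Checking each character:
  'b' at position 0: consonant
  'l' at position 1: consonant
  'c' at position 2: consonant
  'l' at position 3: consonant
  'f' at position 4: consonant
Total vowels: 0

0


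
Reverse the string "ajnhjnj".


Input: ajnhjnj
Reading characters right to left:
  Position 6: 'j'
  Position 5: 'n'
  Position 4: 'j'
  Position 3: 'h'
  Position 2: 'n'
  Position 1: 'j'
  Position 0: 'a'
Reversed: jnjhnja

jnjhnja


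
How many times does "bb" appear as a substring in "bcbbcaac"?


Searching for "bb" in "bcbbcaac"
Scanning each position:
  Position 0: "bc" => no
  Position 1: "cb" => no
  Position 2: "bb" => MATCH
  Position 3: "bc" => no
  Position 4: "ca" => no
  Position 5: "aa" => no
  Position 6: "ac" => no
Total occurrences: 1

1


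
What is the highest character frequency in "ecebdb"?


Input: ecebdb
Character counts:
  'b': 2
  'c': 1
  'd': 1
  'e': 2
Maximum frequency: 2

2


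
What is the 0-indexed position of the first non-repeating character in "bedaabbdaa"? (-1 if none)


Input: bedaabbdaa
Character frequencies:
  'a': 4
  'b': 3
  'd': 2
  'e': 1
Scanning left to right for freq == 1:
  Position 0 ('b'): freq=3, skip
  Position 1 ('e'): unique! => answer = 1

1


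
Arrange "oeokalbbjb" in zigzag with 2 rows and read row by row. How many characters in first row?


Zigzag "oeokalbbjb" into 2 rows:
Placing characters:
  'o' => row 0
  'e' => row 1
  'o' => row 0
  'k' => row 1
  'a' => row 0
  'l' => row 1
  'b' => row 0
  'b' => row 1
  'j' => row 0
  'b' => row 1
Rows:
  Row 0: "ooabj"
  Row 1: "eklbb"
First row length: 5

5


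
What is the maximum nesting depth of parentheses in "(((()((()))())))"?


Input: "(((()((()))())))"
Tracking depth:
  Position 0 '(': depth becomes 1
  Position 1 '(': depth becomes 2
  Position 2 '(': depth becomes 3
  Position 3 '(': depth becomes 4
  Position 4 ')': depth becomes 3
  Position 5 '(': depth becomes 4
  Position 6 '(': depth becomes 5
  Position 7 '(': depth becomes 6
  Position 8 ')': depth becomes 5
  Position 9 ')': depth becomes 4
  Position 10 ')': depth becomes 3
  Position 11 '(': depth becomes 4
  Position 12 ')': depth becomes 3
  Position 13 ')': depth becomes 2
  Position 14 ')': depth becomes 1
  Position 15 ')': depth becomes 0
Maximum depth reached: 6

6


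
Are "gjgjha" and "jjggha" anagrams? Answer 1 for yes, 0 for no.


Strings: "gjgjha", "jjggha"
Sorted first:  agghjj
Sorted second: agghjj
Sorted forms match => anagrams

1


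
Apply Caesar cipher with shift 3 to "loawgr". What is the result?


Caesar cipher: shift "loawgr" by 3
  'l' (pos 11) + 3 = pos 14 = 'o'
  'o' (pos 14) + 3 = pos 17 = 'r'
  'a' (pos 0) + 3 = pos 3 = 'd'
  'w' (pos 22) + 3 = pos 25 = 'z'
  'g' (pos 6) + 3 = pos 9 = 'j'
  'r' (pos 17) + 3 = pos 20 = 'u'
Result: ordzju

ordzju


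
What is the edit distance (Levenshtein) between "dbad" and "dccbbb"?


Computing edit distance: "dbad" -> "dccbbb"
DP table:
           d    c    c    b    b    b
      0    1    2    3    4    5    6
  d   1    0    1    2    3    4    5
  b   2    1    1    2    2    3    4
  a   3    2    2    2    3    3    4
  d   4    3    3    3    3    4    4
Edit distance = dp[4][6] = 4

4


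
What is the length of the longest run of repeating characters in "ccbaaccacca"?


Input: "ccbaaccacca"
Scanning for longest run:
  Position 1 ('c'): continues run of 'c', length=2
  Position 2 ('b'): new char, reset run to 1
  Position 3 ('a'): new char, reset run to 1
  Position 4 ('a'): continues run of 'a', length=2
  Position 5 ('c'): new char, reset run to 1
  Position 6 ('c'): continues run of 'c', length=2
  Position 7 ('a'): new char, reset run to 1
  Position 8 ('c'): new char, reset run to 1
  Position 9 ('c'): continues run of 'c', length=2
  Position 10 ('a'): new char, reset run to 1
Longest run: 'c' with length 2

2


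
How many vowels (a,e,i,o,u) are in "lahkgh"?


Input: lahkgh
Checking each character:
  'l' at position 0: consonant
  'a' at position 1: vowel (running total: 1)
  'h' at position 2: consonant
  'k' at position 3: consonant
  'g' at position 4: consonant
  'h' at position 5: consonant
Total vowels: 1

1


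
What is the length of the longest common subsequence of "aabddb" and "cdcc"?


LCS of "aabddb" and "cdcc"
DP table:
           c    d    c    c
      0    0    0    0    0
  a   0    0    0    0    0
  a   0    0    0    0    0
  b   0    0    0    0    0
  d   0    0    1    1    1
  d   0    0    1    1    1
  b   0    0    1    1    1
LCS length = dp[6][4] = 1

1


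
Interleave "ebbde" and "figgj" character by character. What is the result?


Interleaving "ebbde" and "figgj":
  Position 0: 'e' from first, 'f' from second => "ef"
  Position 1: 'b' from first, 'i' from second => "bi"
  Position 2: 'b' from first, 'g' from second => "bg"
  Position 3: 'd' from first, 'g' from second => "dg"
  Position 4: 'e' from first, 'j' from second => "ej"
Result: efbibgdgej

efbibgdgej


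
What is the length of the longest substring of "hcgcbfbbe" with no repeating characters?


Input: "hcgcbfbbe"
Sliding window (track last position of each char):
  Position 0 ('h'): window [0,0] length 1 -- new best
  Position 1 ('c'): window [0,1] length 2 -- new best
  Position 2 ('g'): window [0,2] length 3 -- new best
  Position 3 ('c'): repeat (last at 1), move window start to 2
  Position 3 ('c'): window [2,3] length 2
  Position 4 ('b'): window [2,4] length 3
  Position 5 ('f'): window [2,5] length 4 -- new best
  Position 6 ('b'): repeat (last at 4), move window start to 5
  Position 6 ('b'): window [5,6] length 2
  Position 7 ('b'): repeat (last at 6), move window start to 7
  Position 7 ('b'): window [7,7] length 1
  Position 8 ('e'): window [7,8] length 2
Longest substring with no repeats: "gcbf" with length 4

4


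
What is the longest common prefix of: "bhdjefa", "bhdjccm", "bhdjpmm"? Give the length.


Words: bhdjefa, bhdjccm, bhdjpmm
  Position 0: all 'b' => match
  Position 1: all 'h' => match
  Position 2: all 'd' => match
  Position 3: all 'j' => match
  Position 4: ('e', 'c', 'p') => mismatch, stop
LCP = "bhdj" (length 4)

4


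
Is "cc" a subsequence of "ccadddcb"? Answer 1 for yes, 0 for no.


Check if "cc" is a subsequence of "ccadddcb"
Greedy scan:
  Position 0 ('c'): matches sub[0] = 'c'
  Position 1 ('c'): matches sub[1] = 'c'
  Position 2 ('a'): no match needed
  Position 3 ('d'): no match needed
  Position 4 ('d'): no match needed
  Position 5 ('d'): no match needed
  Position 6 ('c'): no match needed
  Position 7 ('b'): no match needed
All 2 characters matched => is a subsequence

1


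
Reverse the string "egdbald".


Input: egdbald
Reading characters right to left:
  Position 6: 'd'
  Position 5: 'l'
  Position 4: 'a'
  Position 3: 'b'
  Position 2: 'd'
  Position 1: 'g'
  Position 0: 'e'
Reversed: dlabdge

dlabdge


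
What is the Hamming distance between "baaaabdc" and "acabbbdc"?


Comparing "baaaabdc" and "acabbbdc" position by position:
  Position 0: 'b' vs 'a' => differ
  Position 1: 'a' vs 'c' => differ
  Position 2: 'a' vs 'a' => same
  Position 3: 'a' vs 'b' => differ
  Position 4: 'a' vs 'b' => differ
  Position 5: 'b' vs 'b' => same
  Position 6: 'd' vs 'd' => same
  Position 7: 'c' vs 'c' => same
Total differences (Hamming distance): 4

4


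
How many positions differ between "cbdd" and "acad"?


Comparing "cbdd" and "acad" position by position:
  Position 0: 'c' vs 'a' => DIFFER
  Position 1: 'b' vs 'c' => DIFFER
  Position 2: 'd' vs 'a' => DIFFER
  Position 3: 'd' vs 'd' => same
Positions that differ: 3

3


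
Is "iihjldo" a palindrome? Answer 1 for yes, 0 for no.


Input: iihjldo
Reversed: odljhii
  Compare pos 0 ('i') with pos 6 ('o'): MISMATCH
  Compare pos 1 ('i') with pos 5 ('d'): MISMATCH
  Compare pos 2 ('h') with pos 4 ('l'): MISMATCH
Result: not a palindrome

0


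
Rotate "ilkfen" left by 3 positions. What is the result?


Input: "ilkfen", rotate left by 3
First 3 characters: "ilk"
Remaining characters: "fen"
Concatenate remaining + first: "fen" + "ilk" = "fenilk"

fenilk


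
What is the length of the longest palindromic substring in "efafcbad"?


Input: "efafcbad"
Checking substrings for palindromes:
  [1:4] "faf" (len 3) => palindrome
Longest palindromic substring: "faf" with length 3

3


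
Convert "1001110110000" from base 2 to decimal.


Input: "1001110110000" in base 2
Positional expansion:
  Digit '1' (value 1) x 2^12 = 4096
  Digit '0' (value 0) x 2^11 = 0
  Digit '0' (value 0) x 2^10 = 0
  Digit '1' (value 1) x 2^9 = 512
  Digit '1' (value 1) x 2^8 = 256
  Digit '1' (value 1) x 2^7 = 128
  Digit '0' (value 0) x 2^6 = 0
  Digit '1' (value 1) x 2^5 = 32
  Digit '1' (value 1) x 2^4 = 16
  Digit '0' (value 0) x 2^3 = 0
  Digit '0' (value 0) x 2^2 = 0
  Digit '0' (value 0) x 2^1 = 0
  Digit '0' (value 0) x 2^0 = 0
Sum = 5040

5040


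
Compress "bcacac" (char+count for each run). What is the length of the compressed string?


Input: bcacac
Runs:
  'b' x 1 => "b1"
  'c' x 1 => "c1"
  'a' x 1 => "a1"
  'c' x 1 => "c1"
  'a' x 1 => "a1"
  'c' x 1 => "c1"
Compressed: "b1c1a1c1a1c1"
Compressed length: 12

12


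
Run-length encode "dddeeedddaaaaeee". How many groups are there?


Input: dddeeedddaaaaeee
Scanning for consecutive runs:
  Group 1: 'd' x 3 (positions 0-2)
  Group 2: 'e' x 3 (positions 3-5)
  Group 3: 'd' x 3 (positions 6-8)
  Group 4: 'a' x 4 (positions 9-12)
  Group 5: 'e' x 3 (positions 13-15)
Total groups: 5

5


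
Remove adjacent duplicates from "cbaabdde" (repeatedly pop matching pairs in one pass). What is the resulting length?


Input: cbaabdde
Stack-based adjacent duplicate removal:
  Read 'c': push. Stack: c
  Read 'b': push. Stack: cb
  Read 'a': push. Stack: cba
  Read 'a': matches stack top 'a' => pop. Stack: cb
  Read 'b': matches stack top 'b' => pop. Stack: c
  Read 'd': push. Stack: cd
  Read 'd': matches stack top 'd' => pop. Stack: c
  Read 'e': push. Stack: ce
Final stack: "ce" (length 2)

2


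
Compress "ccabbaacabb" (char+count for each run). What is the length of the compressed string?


Input: ccabbaacabb
Runs:
  'c' x 2 => "c2"
  'a' x 1 => "a1"
  'b' x 2 => "b2"
  'a' x 2 => "a2"
  'c' x 1 => "c1"
  'a' x 1 => "a1"
  'b' x 2 => "b2"
Compressed: "c2a1b2a2c1a1b2"
Compressed length: 14

14


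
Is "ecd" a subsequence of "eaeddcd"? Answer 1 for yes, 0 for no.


Check if "ecd" is a subsequence of "eaeddcd"
Greedy scan:
  Position 0 ('e'): matches sub[0] = 'e'
  Position 1 ('a'): no match needed
  Position 2 ('e'): no match needed
  Position 3 ('d'): no match needed
  Position 4 ('d'): no match needed
  Position 5 ('c'): matches sub[1] = 'c'
  Position 6 ('d'): matches sub[2] = 'd'
All 3 characters matched => is a subsequence

1


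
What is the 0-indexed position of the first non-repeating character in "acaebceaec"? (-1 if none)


Input: acaebceaec
Character frequencies:
  'a': 3
  'b': 1
  'c': 3
  'e': 3
Scanning left to right for freq == 1:
  Position 0 ('a'): freq=3, skip
  Position 1 ('c'): freq=3, skip
  Position 2 ('a'): freq=3, skip
  Position 3 ('e'): freq=3, skip
  Position 4 ('b'): unique! => answer = 4

4


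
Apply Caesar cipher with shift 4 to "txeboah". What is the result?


Caesar cipher: shift "txeboah" by 4
  't' (pos 19) + 4 = pos 23 = 'x'
  'x' (pos 23) + 4 = pos 1 = 'b'
  'e' (pos 4) + 4 = pos 8 = 'i'
  'b' (pos 1) + 4 = pos 5 = 'f'
  'o' (pos 14) + 4 = pos 18 = 's'
  'a' (pos 0) + 4 = pos 4 = 'e'
  'h' (pos 7) + 4 = pos 11 = 'l'
Result: xbifsel

xbifsel


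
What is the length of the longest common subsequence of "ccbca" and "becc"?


LCS of "ccbca" and "becc"
DP table:
           b    e    c    c
      0    0    0    0    0
  c   0    0    0    1    1
  c   0    0    0    1    2
  b   0    1    1    1    2
  c   0    1    1    2    2
  a   0    1    1    2    2
LCS length = dp[5][4] = 2

2


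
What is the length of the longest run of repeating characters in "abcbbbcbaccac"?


Input: "abcbbbcbaccac"
Scanning for longest run:
  Position 1 ('b'): new char, reset run to 1
  Position 2 ('c'): new char, reset run to 1
  Position 3 ('b'): new char, reset run to 1
  Position 4 ('b'): continues run of 'b', length=2
  Position 5 ('b'): continues run of 'b', length=3
  Position 6 ('c'): new char, reset run to 1
  Position 7 ('b'): new char, reset run to 1
  Position 8 ('a'): new char, reset run to 1
  Position 9 ('c'): new char, reset run to 1
  Position 10 ('c'): continues run of 'c', length=2
  Position 11 ('a'): new char, reset run to 1
  Position 12 ('c'): new char, reset run to 1
Longest run: 'b' with length 3

3


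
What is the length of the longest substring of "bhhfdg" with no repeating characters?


Input: "bhhfdg"
Sliding window (track last position of each char):
  Position 0 ('b'): window [0,0] length 1 -- new best
  Position 1 ('h'): window [0,1] length 2 -- new best
  Position 2 ('h'): repeat (last at 1), move window start to 2
  Position 2 ('h'): window [2,2] length 1
  Position 3 ('f'): window [2,3] length 2
  Position 4 ('d'): window [2,4] length 3 -- new best
  Position 5 ('g'): window [2,5] length 4 -- new best
Longest substring with no repeats: "hfdg" with length 4

4


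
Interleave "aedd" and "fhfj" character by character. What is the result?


Interleaving "aedd" and "fhfj":
  Position 0: 'a' from first, 'f' from second => "af"
  Position 1: 'e' from first, 'h' from second => "eh"
  Position 2: 'd' from first, 'f' from second => "df"
  Position 3: 'd' from first, 'j' from second => "dj"
Result: afehdfdj

afehdfdj


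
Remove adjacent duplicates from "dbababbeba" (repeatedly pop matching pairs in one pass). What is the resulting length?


Input: dbababbeba
Stack-based adjacent duplicate removal:
  Read 'd': push. Stack: d
  Read 'b': push. Stack: db
  Read 'a': push. Stack: dba
  Read 'b': push. Stack: dbab
  Read 'a': push. Stack: dbaba
  Read 'b': push. Stack: dbabab
  Read 'b': matches stack top 'b' => pop. Stack: dbaba
  Read 'e': push. Stack: dbabae
  Read 'b': push. Stack: dbabaeb
  Read 'a': push. Stack: dbabaeba
Final stack: "dbabaeba" (length 8)

8


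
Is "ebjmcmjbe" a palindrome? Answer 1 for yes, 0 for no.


Input: ebjmcmjbe
Reversed: ebjmcmjbe
  Compare pos 0 ('e') with pos 8 ('e'): match
  Compare pos 1 ('b') with pos 7 ('b'): match
  Compare pos 2 ('j') with pos 6 ('j'): match
  Compare pos 3 ('m') with pos 5 ('m'): match
Result: palindrome

1


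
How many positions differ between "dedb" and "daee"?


Comparing "dedb" and "daee" position by position:
  Position 0: 'd' vs 'd' => same
  Position 1: 'e' vs 'a' => DIFFER
  Position 2: 'd' vs 'e' => DIFFER
  Position 3: 'b' vs 'e' => DIFFER
Positions that differ: 3

3


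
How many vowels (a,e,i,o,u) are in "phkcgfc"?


Input: phkcgfc
Checking each character:
  'p' at position 0: consonant
  'h' at position 1: consonant
  'k' at position 2: consonant
  'c' at position 3: consonant
  'g' at position 4: consonant
  'f' at position 5: consonant
  'c' at position 6: consonant
Total vowels: 0

0


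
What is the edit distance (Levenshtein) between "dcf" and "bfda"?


Computing edit distance: "dcf" -> "bfda"
DP table:
           b    f    d    a
      0    1    2    3    4
  d   1    1    2    2    3
  c   2    2    2    3    3
  f   3    3    2    3    4
Edit distance = dp[3][4] = 4

4


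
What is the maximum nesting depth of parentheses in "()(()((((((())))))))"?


Input: "()(()((((((())))))))"
Tracking depth:
  Position 0 '(': depth becomes 1
  Position 1 ')': depth becomes 0
  Position 2 '(': depth becomes 1
  Position 3 '(': depth becomes 2
  Position 4 ')': depth becomes 1
  Position 5 '(': depth becomes 2
  Position 6 '(': depth becomes 3
  Position 7 '(': depth becomes 4
  Position 8 '(': depth becomes 5
  Position 9 '(': depth becomes 6
  Position 10 '(': depth becomes 7
  Position 11 '(': depth becomes 8
  Position 12 ')': depth becomes 7
  Position 13 ')': depth becomes 6
  Position 14 ')': depth becomes 5
  Position 15 ')': depth becomes 4
  Position 16 ')': depth becomes 3
  Position 17 ')': depth becomes 2
  Position 18 ')': depth becomes 1
  Position 19 ')': depth becomes 0
Maximum depth reached: 8

8


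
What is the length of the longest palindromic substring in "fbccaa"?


Input: "fbccaa"
Checking substrings for palindromes:
  [2:4] "cc" (len 2) => palindrome
  [4:6] "aa" (len 2) => palindrome
Longest palindromic substring: "cc" with length 2

2


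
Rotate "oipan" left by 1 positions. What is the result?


Input: "oipan", rotate left by 1
First 1 characters: "o"
Remaining characters: "ipan"
Concatenate remaining + first: "ipan" + "o" = "ipano"

ipano


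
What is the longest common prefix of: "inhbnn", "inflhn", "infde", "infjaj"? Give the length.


Words: inhbnn, inflhn, infde, infjaj
  Position 0: all 'i' => match
  Position 1: all 'n' => match
  Position 2: ('h', 'f', 'f', 'f') => mismatch, stop
LCP = "in" (length 2)

2


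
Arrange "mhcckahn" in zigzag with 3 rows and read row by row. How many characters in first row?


Zigzag "mhcckahn" into 3 rows:
Placing characters:
  'm' => row 0
  'h' => row 1
  'c' => row 2
  'c' => row 1
  'k' => row 0
  'a' => row 1
  'h' => row 2
  'n' => row 1
Rows:
  Row 0: "mk"
  Row 1: "hcan"
  Row 2: "ch"
First row length: 2

2


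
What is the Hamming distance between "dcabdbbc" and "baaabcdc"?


Comparing "dcabdbbc" and "baaabcdc" position by position:
  Position 0: 'd' vs 'b' => differ
  Position 1: 'c' vs 'a' => differ
  Position 2: 'a' vs 'a' => same
  Position 3: 'b' vs 'a' => differ
  Position 4: 'd' vs 'b' => differ
  Position 5: 'b' vs 'c' => differ
  Position 6: 'b' vs 'd' => differ
  Position 7: 'c' vs 'c' => same
Total differences (Hamming distance): 6

6


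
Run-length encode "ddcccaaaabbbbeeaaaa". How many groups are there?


Input: ddcccaaaabbbbeeaaaa
Scanning for consecutive runs:
  Group 1: 'd' x 2 (positions 0-1)
  Group 2: 'c' x 3 (positions 2-4)
  Group 3: 'a' x 4 (positions 5-8)
  Group 4: 'b' x 4 (positions 9-12)
  Group 5: 'e' x 2 (positions 13-14)
  Group 6: 'a' x 4 (positions 15-18)
Total groups: 6

6


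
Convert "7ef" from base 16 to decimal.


Input: "7ef" in base 16
Positional expansion:
  Digit '7' (value 7) x 16^2 = 1792
  Digit 'e' (value 14) x 16^1 = 224
  Digit 'f' (value 15) x 16^0 = 15
Sum = 2031

2031


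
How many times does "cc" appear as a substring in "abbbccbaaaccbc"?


Searching for "cc" in "abbbccbaaaccbc"
Scanning each position:
  Position 0: "ab" => no
  Position 1: "bb" => no
  Position 2: "bb" => no
  Position 3: "bc" => no
  Position 4: "cc" => MATCH
  Position 5: "cb" => no
  Position 6: "ba" => no
  Position 7: "aa" => no
  Position 8: "aa" => no
  Position 9: "ac" => no
  Position 10: "cc" => MATCH
  Position 11: "cb" => no
  Position 12: "bc" => no
Total occurrences: 2

2


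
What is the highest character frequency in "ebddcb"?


Input: ebddcb
Character counts:
  'b': 2
  'c': 1
  'd': 2
  'e': 1
Maximum frequency: 2

2


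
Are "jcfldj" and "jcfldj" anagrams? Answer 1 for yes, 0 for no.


Strings: "jcfldj", "jcfldj"
Sorted first:  cdfjjl
Sorted second: cdfjjl
Sorted forms match => anagrams

1


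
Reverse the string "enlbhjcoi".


Input: enlbhjcoi
Reading characters right to left:
  Position 8: 'i'
  Position 7: 'o'
  Position 6: 'c'
  Position 5: 'j'
  Position 4: 'h'
  Position 3: 'b'
  Position 2: 'l'
  Position 1: 'n'
  Position 0: 'e'
Reversed: iocjhblne

iocjhblne


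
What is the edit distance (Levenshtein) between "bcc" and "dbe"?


Computing edit distance: "bcc" -> "dbe"
DP table:
           d    b    e
      0    1    2    3
  b   1    1    1    2
  c   2    2    2    2
  c   3    3    3    3
Edit distance = dp[3][3] = 3

3


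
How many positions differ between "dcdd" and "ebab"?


Comparing "dcdd" and "ebab" position by position:
  Position 0: 'd' vs 'e' => DIFFER
  Position 1: 'c' vs 'b' => DIFFER
  Position 2: 'd' vs 'a' => DIFFER
  Position 3: 'd' vs 'b' => DIFFER
Positions that differ: 4

4


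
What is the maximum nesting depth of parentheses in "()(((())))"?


Input: "()(((())))"
Tracking depth:
  Position 0 '(': depth becomes 1
  Position 1 ')': depth becomes 0
  Position 2 '(': depth becomes 1
  Position 3 '(': depth becomes 2
  Position 4 '(': depth becomes 3
  Position 5 '(': depth becomes 4
  Position 6 ')': depth becomes 3
  Position 7 ')': depth becomes 2
  Position 8 ')': depth becomes 1
  Position 9 ')': depth becomes 0
Maximum depth reached: 4

4


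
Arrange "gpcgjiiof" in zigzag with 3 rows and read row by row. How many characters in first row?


Zigzag "gpcgjiiof" into 3 rows:
Placing characters:
  'g' => row 0
  'p' => row 1
  'c' => row 2
  'g' => row 1
  'j' => row 0
  'i' => row 1
  'i' => row 2
  'o' => row 1
  'f' => row 0
Rows:
  Row 0: "gjf"
  Row 1: "pgio"
  Row 2: "ci"
First row length: 3

3


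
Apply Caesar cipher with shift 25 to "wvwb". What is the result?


Caesar cipher: shift "wvwb" by 25
  'w' (pos 22) + 25 = pos 21 = 'v'
  'v' (pos 21) + 25 = pos 20 = 'u'
  'w' (pos 22) + 25 = pos 21 = 'v'
  'b' (pos 1) + 25 = pos 0 = 'a'
Result: vuva

vuva


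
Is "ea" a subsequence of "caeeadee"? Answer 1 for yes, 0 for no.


Check if "ea" is a subsequence of "caeeadee"
Greedy scan:
  Position 0 ('c'): no match needed
  Position 1 ('a'): no match needed
  Position 2 ('e'): matches sub[0] = 'e'
  Position 3 ('e'): no match needed
  Position 4 ('a'): matches sub[1] = 'a'
  Position 5 ('d'): no match needed
  Position 6 ('e'): no match needed
  Position 7 ('e'): no match needed
All 2 characters matched => is a subsequence

1


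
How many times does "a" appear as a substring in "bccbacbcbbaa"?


Searching for "a" in "bccbacbcbbaa"
Scanning each position:
  Position 0: "b" => no
  Position 1: "c" => no
  Position 2: "c" => no
  Position 3: "b" => no
  Position 4: "a" => MATCH
  Position 5: "c" => no
  Position 6: "b" => no
  Position 7: "c" => no
  Position 8: "b" => no
  Position 9: "b" => no
  Position 10: "a" => MATCH
  Position 11: "a" => MATCH
Total occurrences: 3

3


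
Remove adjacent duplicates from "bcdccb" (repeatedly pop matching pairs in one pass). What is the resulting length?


Input: bcdccb
Stack-based adjacent duplicate removal:
  Read 'b': push. Stack: b
  Read 'c': push. Stack: bc
  Read 'd': push. Stack: bcd
  Read 'c': push. Stack: bcdc
  Read 'c': matches stack top 'c' => pop. Stack: bcd
  Read 'b': push. Stack: bcdb
Final stack: "bcdb" (length 4)

4


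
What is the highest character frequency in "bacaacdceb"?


Input: bacaacdceb
Character counts:
  'a': 3
  'b': 2
  'c': 3
  'd': 1
  'e': 1
Maximum frequency: 3

3


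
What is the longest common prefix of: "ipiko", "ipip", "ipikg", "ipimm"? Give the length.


Words: ipiko, ipip, ipikg, ipimm
  Position 0: all 'i' => match
  Position 1: all 'p' => match
  Position 2: all 'i' => match
  Position 3: ('k', 'p', 'k', 'm') => mismatch, stop
LCP = "ipi" (length 3)

3


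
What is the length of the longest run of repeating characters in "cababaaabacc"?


Input: "cababaaabacc"
Scanning for longest run:
  Position 1 ('a'): new char, reset run to 1
  Position 2 ('b'): new char, reset run to 1
  Position 3 ('a'): new char, reset run to 1
  Position 4 ('b'): new char, reset run to 1
  Position 5 ('a'): new char, reset run to 1
  Position 6 ('a'): continues run of 'a', length=2
  Position 7 ('a'): continues run of 'a', length=3
  Position 8 ('b'): new char, reset run to 1
  Position 9 ('a'): new char, reset run to 1
  Position 10 ('c'): new char, reset run to 1
  Position 11 ('c'): continues run of 'c', length=2
Longest run: 'a' with length 3

3


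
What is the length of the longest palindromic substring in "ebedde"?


Input: "ebedde"
Checking substrings for palindromes:
  [2:6] "edde" (len 4) => palindrome
  [0:3] "ebe" (len 3) => palindrome
  [3:5] "dd" (len 2) => palindrome
Longest palindromic substring: "edde" with length 4

4


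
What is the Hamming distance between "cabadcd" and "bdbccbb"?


Comparing "cabadcd" and "bdbccbb" position by position:
  Position 0: 'c' vs 'b' => differ
  Position 1: 'a' vs 'd' => differ
  Position 2: 'b' vs 'b' => same
  Position 3: 'a' vs 'c' => differ
  Position 4: 'd' vs 'c' => differ
  Position 5: 'c' vs 'b' => differ
  Position 6: 'd' vs 'b' => differ
Total differences (Hamming distance): 6

6


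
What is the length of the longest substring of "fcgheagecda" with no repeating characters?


Input: "fcgheagecda"
Sliding window (track last position of each char):
  Position 0 ('f'): window [0,0] length 1 -- new best
  Position 1 ('c'): window [0,1] length 2 -- new best
  Position 2 ('g'): window [0,2] length 3 -- new best
  Position 3 ('h'): window [0,3] length 4 -- new best
  Position 4 ('e'): window [0,4] length 5 -- new best
  Position 5 ('a'): window [0,5] length 6 -- new best
  Position 6 ('g'): repeat (last at 2), move window start to 3
  Position 6 ('g'): window [3,6] length 4
  Position 7 ('e'): repeat (last at 4), move window start to 5
  Position 7 ('e'): window [5,7] length 3
  Position 8 ('c'): window [5,8] length 4
  Position 9 ('d'): window [5,9] length 5
  Position 10 ('a'): repeat (last at 5), move window start to 6
  Position 10 ('a'): window [6,10] length 5
Longest substring with no repeats: "fcghea" with length 6

6
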